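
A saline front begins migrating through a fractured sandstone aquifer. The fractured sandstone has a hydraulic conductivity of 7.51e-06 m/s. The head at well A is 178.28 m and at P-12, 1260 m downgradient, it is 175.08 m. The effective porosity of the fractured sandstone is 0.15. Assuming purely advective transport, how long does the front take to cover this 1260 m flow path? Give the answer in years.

314

Convert K: 7.51e-06 m/s × 86400 = 0.6489 m/day.
Hydraulic gradient i = (178.28 − 175.08) / 1260 = 3.2 / 1260 = 0.002540.
Darcy flux q = K · i = 0.6489 × 0.002540 = 0.001648 m/day.
Seepage velocity v = q / n_e = 0.001648 / 0.15 = 0.01099 m/day.
Travel time t = L / v = 1260 / 0.01099 = 1.147e+05 days = 314.0 years.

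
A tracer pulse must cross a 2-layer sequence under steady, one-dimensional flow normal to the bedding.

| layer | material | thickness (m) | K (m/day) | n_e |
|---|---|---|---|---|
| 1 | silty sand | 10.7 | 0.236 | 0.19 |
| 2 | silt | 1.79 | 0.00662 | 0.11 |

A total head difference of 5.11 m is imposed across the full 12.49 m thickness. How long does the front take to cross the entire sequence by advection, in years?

With flow normal to the layers, continuity requires the same specific discharge q through every layer.
Σ(b_i/K_i) = 10.7/0.236 + 1.79/0.00662 = 315.7 d.
q = Δh / Σ(b_i/K_i) = 5.11 / 315.7 = 0.01618 m/day.
In each layer the seepage velocity is v_i = q/n_i, so the layer transit time is t_i = b_i·n_i / q:
  layer 1 (silty sand): t_1 = 10.7 × 0.19 / 0.01618 = 125.6 d
  layer 2 (silt): t_2 = 1.79 × 0.11 / 0.01618 = 12.17 d
Total t = Σ t_i = 137.8 days = 0.3772 years.

0.377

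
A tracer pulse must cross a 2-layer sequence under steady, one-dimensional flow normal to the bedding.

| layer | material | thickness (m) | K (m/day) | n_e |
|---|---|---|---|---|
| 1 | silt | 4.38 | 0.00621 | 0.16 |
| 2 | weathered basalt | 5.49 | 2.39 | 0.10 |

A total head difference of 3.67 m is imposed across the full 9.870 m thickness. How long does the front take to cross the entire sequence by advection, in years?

With flow normal to the layers, continuity requires the same specific discharge q through every layer.
Σ(b_i/K_i) = 4.38/0.00621 + 5.49/2.39 = 707.6 d.
q = Δh / Σ(b_i/K_i) = 3.67 / 707.6 = 0.005186 m/day.
In each layer the seepage velocity is v_i = q/n_i, so the layer transit time is t_i = b_i·n_i / q:
  layer 1 (silt): t_1 = 4.38 × 0.16 / 0.005186 = 135.1 d
  layer 2 (weathered basalt): t_2 = 5.49 × 0.10 / 0.005186 = 105.9 d
Total t = Σ t_i = 241.0 days = 0.6597 years.

0.660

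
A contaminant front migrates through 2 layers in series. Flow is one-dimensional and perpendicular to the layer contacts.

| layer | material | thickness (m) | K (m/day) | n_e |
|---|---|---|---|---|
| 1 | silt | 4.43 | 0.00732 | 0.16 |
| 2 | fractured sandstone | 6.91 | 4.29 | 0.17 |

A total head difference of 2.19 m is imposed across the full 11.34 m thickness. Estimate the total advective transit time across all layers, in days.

With flow normal to the layers, continuity requires the same specific discharge q through every layer.
Σ(b_i/K_i) = 4.43/0.00732 + 6.91/4.29 = 606.8 d.
q = Δh / Σ(b_i/K_i) = 2.19 / 606.8 = 0.003609 m/day.
In each layer the seepage velocity is v_i = q/n_i, so the layer transit time is t_i = b_i·n_i / q:
  layer 1 (silt): t_1 = 4.43 × 0.16 / 0.003609 = 196.4 d
  layer 2 (fractured sandstone): t_2 = 6.91 × 0.17 / 0.003609 = 325.5 d
Total t = Σ t_i = 521.9 days.

522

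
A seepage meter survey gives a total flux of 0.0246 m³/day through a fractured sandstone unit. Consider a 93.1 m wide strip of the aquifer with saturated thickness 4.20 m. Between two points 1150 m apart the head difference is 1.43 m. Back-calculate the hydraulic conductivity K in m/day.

Cross-sectional area A = 93.1 × 4.20 = 391.0 m².
Hydraulic gradient i = Δh / L = 1.43 / 1150 = 0.001243.
From Q = K·A·i, K = Q / (A·i) = 0.0246 / (391.0 × 0.001243) = 0.05059 m/day.

0.0506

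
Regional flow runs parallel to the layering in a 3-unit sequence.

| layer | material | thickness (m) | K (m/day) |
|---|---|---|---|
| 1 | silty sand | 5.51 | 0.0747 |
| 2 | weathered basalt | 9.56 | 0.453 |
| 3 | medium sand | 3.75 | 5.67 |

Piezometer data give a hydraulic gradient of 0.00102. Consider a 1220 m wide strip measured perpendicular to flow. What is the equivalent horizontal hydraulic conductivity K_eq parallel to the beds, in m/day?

1.38

Flow is parallel to layering, so each bed carries its own Darcy discharge and the transmissivities add.
Σ(K_i·b_i) = 0.0747×5.51 + 0.453×9.56 + 5.67×3.75 = 26.00 m²/day.
Total thickness b = 18.82 m, so K_eq = Σ(K_i·b_i)/b = 1.382 m/day.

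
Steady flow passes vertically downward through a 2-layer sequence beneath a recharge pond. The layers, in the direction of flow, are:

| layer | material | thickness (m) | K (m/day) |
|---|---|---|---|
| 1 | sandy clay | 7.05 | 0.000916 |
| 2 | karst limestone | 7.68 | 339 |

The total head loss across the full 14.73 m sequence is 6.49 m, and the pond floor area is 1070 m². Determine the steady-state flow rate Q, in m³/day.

Flow is perpendicular to layering, so the layers act in series and the equivalent K is the thickness-weighted harmonic mean.
Total thickness L = 7.05 + 7.68 = 14.73 m.
Σ(b_i/K_i) = 7.05/0.000916 + 7.68/339 = 7697 d.
K_eq = L / Σ(b_i/K_i) = 14.73 / 7697 = 0.001914 m/day.
Q = K_eq · A · (Δh/L) = 0.001914 × 1070 × (6.49/14.73) = 0.9023 m³/day.

0.902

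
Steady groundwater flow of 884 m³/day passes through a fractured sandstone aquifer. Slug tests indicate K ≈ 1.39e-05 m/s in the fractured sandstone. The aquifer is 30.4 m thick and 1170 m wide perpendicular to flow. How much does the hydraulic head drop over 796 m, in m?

Convert K: 1.39e-05 m/s × 86400 = 1.201 m/day.
Cross-sectional area A = 1170 × 30.4 = 35568 m².
From Q = K·A·i, i = Q / (K·A) = 884 / (1.201 × 35568) = 0.02069.
Head loss Δh = i · L = 0.02069 × 796 = 16.47 m.

16.5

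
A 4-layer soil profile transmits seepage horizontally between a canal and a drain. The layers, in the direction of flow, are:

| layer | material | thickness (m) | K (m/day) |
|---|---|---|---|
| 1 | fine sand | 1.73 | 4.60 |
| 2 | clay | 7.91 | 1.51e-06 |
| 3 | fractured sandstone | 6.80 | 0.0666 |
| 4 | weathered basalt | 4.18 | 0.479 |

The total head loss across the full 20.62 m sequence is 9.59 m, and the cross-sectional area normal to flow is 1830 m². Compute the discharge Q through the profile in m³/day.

Flow is perpendicular to layering, so the layers act in series and the equivalent K is the thickness-weighted harmonic mean.
Total thickness L = 1.73 + 7.91 + 6.80 + 4.18 = 20.62 m.
Σ(b_i/K_i) = 1.73/4.60 + 7.91/1.51e-06 + 6.80/0.0666 + 4.18/0.479 = 5.239e+06 d.
K_eq = L / Σ(b_i/K_i) = 20.62 / 5.239e+06 = 3.936e-06 m/day.
Q = K_eq · A · (Δh/L) = 3.936e-06 × 1830 × (9.59/20.62) = 0.003350 m³/day.

0.00335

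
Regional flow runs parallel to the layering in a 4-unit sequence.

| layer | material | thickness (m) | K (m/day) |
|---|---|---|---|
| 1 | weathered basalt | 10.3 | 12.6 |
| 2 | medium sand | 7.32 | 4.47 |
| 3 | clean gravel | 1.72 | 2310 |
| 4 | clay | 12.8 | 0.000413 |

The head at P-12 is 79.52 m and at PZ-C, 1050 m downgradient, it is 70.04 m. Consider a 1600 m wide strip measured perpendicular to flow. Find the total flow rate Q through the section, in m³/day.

Flow is parallel to layering, so each bed carries its own Darcy discharge and the transmissivities add.
Σ(K_i·b_i) = 12.6×10.3 + 4.47×7.32 + 2310×1.72 + 0.000413×12.8 = 4136 m²/day.
Hydraulic gradient i = (79.52 − 70.04) / 1050 = 9.48 / 1050 = 0.009029.
Q = Σ(K_i·b_i) · W · i = 4136 × 1600 × 0.009029 = 59743 m³/day.

59700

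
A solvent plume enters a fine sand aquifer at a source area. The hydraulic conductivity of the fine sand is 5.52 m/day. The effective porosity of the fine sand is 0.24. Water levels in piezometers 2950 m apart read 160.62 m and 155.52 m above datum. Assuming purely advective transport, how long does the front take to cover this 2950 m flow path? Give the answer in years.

Hydraulic gradient i = (160.62 − 155.52) / 2950 = 5.1 / 2950 = 0.001729.
Darcy flux q = K · i = 5.520 × 0.001729 = 0.009543 m/day.
Seepage velocity v = q / n_e = 0.009543 / 0.24 = 0.03976 m/day.
Travel time t = L / v = 2950 / 0.03976 = 74190 days = 203.1 years.

203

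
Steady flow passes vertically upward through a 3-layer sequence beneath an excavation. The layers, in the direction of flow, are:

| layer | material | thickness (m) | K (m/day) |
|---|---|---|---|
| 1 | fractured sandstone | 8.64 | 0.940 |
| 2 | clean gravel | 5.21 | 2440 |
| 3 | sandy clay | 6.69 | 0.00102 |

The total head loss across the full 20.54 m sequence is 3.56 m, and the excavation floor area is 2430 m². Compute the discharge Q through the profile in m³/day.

Flow is perpendicular to layering, so the layers act in series and the equivalent K is the thickness-weighted harmonic mean.
Total thickness L = 8.64 + 5.21 + 6.69 = 20.54 m.
Σ(b_i/K_i) = 8.64/0.940 + 5.21/2440 + 6.69/0.00102 = 6568 d.
K_eq = L / Σ(b_i/K_i) = 20.54 / 6568 = 0.003127 m/day.
Q = K_eq · A · (Δh/L) = 0.003127 × 2430 × (3.56/20.54) = 1.317 m³/day.

1.32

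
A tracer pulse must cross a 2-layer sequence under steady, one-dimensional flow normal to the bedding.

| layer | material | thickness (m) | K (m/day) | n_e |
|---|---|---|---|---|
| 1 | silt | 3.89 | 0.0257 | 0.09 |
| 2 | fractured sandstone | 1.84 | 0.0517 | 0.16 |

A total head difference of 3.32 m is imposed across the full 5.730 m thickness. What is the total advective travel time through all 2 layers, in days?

36.3

With flow normal to the layers, continuity requires the same specific discharge q through every layer.
Σ(b_i/K_i) = 3.89/0.0257 + 1.84/0.0517 = 187.0 d.
q = Δh / Σ(b_i/K_i) = 3.32 / 187.0 = 0.01776 m/day.
In each layer the seepage velocity is v_i = q/n_i, so the layer transit time is t_i = b_i·n_i / q:
  layer 1 (silt): t_1 = 3.89 × 0.09 / 0.01776 = 19.71 d
  layer 2 (fractured sandstone): t_2 = 1.84 × 0.16 / 0.01776 = 16.58 d
Total t = Σ t_i = 36.29 days.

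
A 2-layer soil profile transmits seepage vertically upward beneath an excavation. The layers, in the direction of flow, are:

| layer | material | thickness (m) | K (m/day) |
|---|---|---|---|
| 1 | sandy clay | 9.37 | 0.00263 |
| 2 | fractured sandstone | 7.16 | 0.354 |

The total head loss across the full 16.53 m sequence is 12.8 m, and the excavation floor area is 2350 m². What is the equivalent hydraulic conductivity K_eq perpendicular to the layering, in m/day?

Flow is perpendicular to layering, so the layers act in series and the equivalent K is the thickness-weighted harmonic mean.
Total thickness L = 9.37 + 7.16 = 16.53 m.
Σ(b_i/K_i) = 9.37/0.00263 + 7.16/0.354 = 3583 d.
K_eq = L / Σ(b_i/K_i) = 16.53 / 3583 = 0.004613 m/day.

0.00461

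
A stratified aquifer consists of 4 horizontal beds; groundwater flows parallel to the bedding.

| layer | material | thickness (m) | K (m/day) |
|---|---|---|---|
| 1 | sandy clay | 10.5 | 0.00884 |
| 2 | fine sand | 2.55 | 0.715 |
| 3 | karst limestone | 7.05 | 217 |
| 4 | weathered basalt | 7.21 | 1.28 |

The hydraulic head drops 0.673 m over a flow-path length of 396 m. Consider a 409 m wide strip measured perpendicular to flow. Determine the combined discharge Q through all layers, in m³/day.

1070

Flow is parallel to layering, so each bed carries its own Darcy discharge and the transmissivities add.
Σ(K_i·b_i) = 0.00884×10.5 + 0.715×2.55 + 217×7.05 + 1.28×7.21 = 1541 m²/day.
Hydraulic gradient i = Δh / L = 0.673 / 396 = 0.001699.
Q = Σ(K_i·b_i) · W · i = 1541 × 409 × 0.001699 = 1071 m³/day.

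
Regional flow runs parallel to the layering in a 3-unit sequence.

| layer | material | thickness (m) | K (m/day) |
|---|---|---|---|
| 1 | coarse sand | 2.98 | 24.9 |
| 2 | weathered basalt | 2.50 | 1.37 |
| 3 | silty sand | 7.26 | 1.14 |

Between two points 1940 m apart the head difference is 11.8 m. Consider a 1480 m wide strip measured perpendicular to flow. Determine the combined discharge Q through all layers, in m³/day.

773

Flow is parallel to layering, so each bed carries its own Darcy discharge and the transmissivities add.
Σ(K_i·b_i) = 24.9×2.98 + 1.37×2.50 + 1.14×7.26 = 85.90 m²/day.
Hydraulic gradient i = Δh / L = 11.8 / 1940 = 0.006082.
Q = Σ(K_i·b_i) · W · i = 85.90 × 1480 × 0.006082 = 773.3 m³/day.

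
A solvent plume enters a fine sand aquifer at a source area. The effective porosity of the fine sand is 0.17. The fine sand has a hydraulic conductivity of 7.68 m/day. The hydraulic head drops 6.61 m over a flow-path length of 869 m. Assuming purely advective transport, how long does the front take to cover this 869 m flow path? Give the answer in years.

6.92

Hydraulic gradient i = Δh / L = 6.61 / 869 = 0.007606.
Darcy flux q = K · i = 7.680 × 0.007606 = 0.05842 m/day.
Seepage velocity v = q / n_e = 0.05842 / 0.17 = 0.3436 m/day.
Travel time t = L / v = 869 / 0.3436 = 2529 days = 6.924 years.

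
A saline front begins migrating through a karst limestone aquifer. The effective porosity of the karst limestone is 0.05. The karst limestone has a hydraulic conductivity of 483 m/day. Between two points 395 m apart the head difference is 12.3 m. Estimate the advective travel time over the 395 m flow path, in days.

1.31

Hydraulic gradient i = Δh / L = 12.3 / 395 = 0.03114.
Darcy flux q = K · i = 483.0 × 0.03114 = 15.04 m/day.
Seepage velocity v = q / n_e = 15.04 / 0.05 = 300.8 m/day.
Travel time t = L / v = 395 / 300.8 = 1.313 days.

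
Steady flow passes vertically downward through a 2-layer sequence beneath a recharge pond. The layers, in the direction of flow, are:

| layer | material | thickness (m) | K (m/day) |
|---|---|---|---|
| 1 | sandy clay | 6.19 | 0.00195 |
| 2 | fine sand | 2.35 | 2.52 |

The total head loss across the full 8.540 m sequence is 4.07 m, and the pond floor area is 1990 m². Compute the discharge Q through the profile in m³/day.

2.55

Flow is perpendicular to layering, so the layers act in series and the equivalent K is the thickness-weighted harmonic mean.
Total thickness L = 6.19 + 2.35 = 8.540 m.
Σ(b_i/K_i) = 6.19/0.00195 + 2.35/2.52 = 3175 d.
K_eq = L / Σ(b_i/K_i) = 8.540 / 3175 = 0.002690 m/day.
Q = K_eq · A · (Δh/L) = 0.002690 × 1990 × (4.07/8.540) = 2.551 m³/day.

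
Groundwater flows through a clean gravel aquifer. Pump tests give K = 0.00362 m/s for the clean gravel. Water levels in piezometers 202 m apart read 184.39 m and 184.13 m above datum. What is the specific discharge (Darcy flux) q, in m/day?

0.403

Convert K: 0.00362 m/s × 86400 = 312.8 m/day.
Hydraulic gradient i = (184.39 − 184.13) / 202 = 0.26 / 202 = 0.001287.
Specific discharge q = K · i = 312.8 × 0.001287 = 0.4026 m/day.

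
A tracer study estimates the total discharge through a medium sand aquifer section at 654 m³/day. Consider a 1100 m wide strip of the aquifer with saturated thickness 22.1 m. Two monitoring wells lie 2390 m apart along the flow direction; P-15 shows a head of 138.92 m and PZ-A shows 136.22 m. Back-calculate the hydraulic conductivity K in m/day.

Cross-sectional area A = 1100 × 22.1 = 24310 m².
Hydraulic gradient i = (138.92 − 136.22) / 2390 = 2.7 / 2390 = 0.001130.
From Q = K·A·i, K = Q / (A·i) = 654 / (24310 × 0.001130) = 23.81 m/day.

23.8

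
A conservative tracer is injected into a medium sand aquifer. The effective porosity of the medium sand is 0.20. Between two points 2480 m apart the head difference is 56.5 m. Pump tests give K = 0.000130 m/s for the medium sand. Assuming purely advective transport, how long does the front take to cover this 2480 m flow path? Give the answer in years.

Convert K: 0.000130 m/s × 86400 = 11.23 m/day.
Hydraulic gradient i = Δh / L = 56.5 / 2480 = 0.02278.
Darcy flux q = K · i = 11.23 × 0.02278 = 0.2559 m/day.
Seepage velocity v = q / n_e = 0.2559 / 0.20 = 1.279 m/day.
Travel time t = L / v = 2480 / 1.279 = 1938 days = 5.307 years.

5.31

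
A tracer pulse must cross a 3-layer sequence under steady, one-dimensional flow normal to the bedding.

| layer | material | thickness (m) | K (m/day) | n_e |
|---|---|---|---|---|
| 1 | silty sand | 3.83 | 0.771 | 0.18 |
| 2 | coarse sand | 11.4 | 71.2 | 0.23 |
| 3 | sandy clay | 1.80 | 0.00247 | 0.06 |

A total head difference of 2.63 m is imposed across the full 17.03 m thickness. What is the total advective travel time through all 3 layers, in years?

With flow normal to the layers, continuity requires the same specific discharge q through every layer.
Σ(b_i/K_i) = 3.83/0.771 + 11.4/71.2 + 1.80/0.00247 = 733.9 d.
q = Δh / Σ(b_i/K_i) = 2.63 / 733.9 = 0.003584 m/day.
In each layer the seepage velocity is v_i = q/n_i, so the layer transit time is t_i = b_i·n_i / q:
  layer 1 (silty sand): t_1 = 3.83 × 0.18 / 0.003584 = 192.4 d
  layer 2 (coarse sand): t_2 = 11.4 × 0.23 / 0.003584 = 731.6 d
  layer 3 (sandy clay): t_3 = 1.80 × 0.06 / 0.003584 = 30.14 d
Total t = Σ t_i = 954.1 days = 2.612 years.

2.61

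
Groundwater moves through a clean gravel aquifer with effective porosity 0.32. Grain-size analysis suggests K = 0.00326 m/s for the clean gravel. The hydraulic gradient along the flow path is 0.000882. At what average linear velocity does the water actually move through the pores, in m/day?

0.776

Convert K: 0.00326 m/s × 86400 = 281.7 m/day.
Hydraulic gradient i = 0.000882.
Darcy flux q = K · i = 281.7 × 0.0008820 = 0.2484 m/day.
Seepage velocity v = q / n_e = 0.2484 / 0.32 = 0.7763 m/day.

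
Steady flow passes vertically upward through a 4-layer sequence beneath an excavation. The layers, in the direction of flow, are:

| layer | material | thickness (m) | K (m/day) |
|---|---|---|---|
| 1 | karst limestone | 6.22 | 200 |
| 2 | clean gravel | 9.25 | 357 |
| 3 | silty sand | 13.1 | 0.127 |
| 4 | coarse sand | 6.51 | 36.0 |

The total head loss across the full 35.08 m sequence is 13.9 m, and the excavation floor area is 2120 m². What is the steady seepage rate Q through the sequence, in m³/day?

285

Flow is perpendicular to layering, so the layers act in series and the equivalent K is the thickness-weighted harmonic mean.
Total thickness L = 6.22 + 9.25 + 13.1 + 6.51 = 35.08 m.
Σ(b_i/K_i) = 6.22/200 + 9.25/357 + 13.1/0.127 + 6.51/36.0 = 103.4 d.
K_eq = L / Σ(b_i/K_i) = 35.08 / 103.4 = 0.3393 m/day.
Q = K_eq · A · (Δh/L) = 0.3393 × 2120 × (13.9/35.08) = 285.0 m³/day.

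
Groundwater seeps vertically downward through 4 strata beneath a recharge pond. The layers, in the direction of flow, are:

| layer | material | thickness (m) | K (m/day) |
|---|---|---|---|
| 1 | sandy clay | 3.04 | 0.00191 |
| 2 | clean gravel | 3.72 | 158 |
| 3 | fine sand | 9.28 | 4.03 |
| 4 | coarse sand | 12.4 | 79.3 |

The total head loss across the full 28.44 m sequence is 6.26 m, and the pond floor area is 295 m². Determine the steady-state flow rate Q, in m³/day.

1.16

Flow is perpendicular to layering, so the layers act in series and the equivalent K is the thickness-weighted harmonic mean.
Total thickness L = 3.04 + 3.72 + 9.28 + 12.4 = 28.44 m.
Σ(b_i/K_i) = 3.04/0.00191 + 3.72/158 + 9.28/4.03 + 12.4/79.3 = 1594 d.
K_eq = L / Σ(b_i/K_i) = 28.44 / 1594 = 0.01784 m/day.
Q = K_eq · A · (Δh/L) = 0.01784 × 295 × (6.26/28.44) = 1.158 m³/day.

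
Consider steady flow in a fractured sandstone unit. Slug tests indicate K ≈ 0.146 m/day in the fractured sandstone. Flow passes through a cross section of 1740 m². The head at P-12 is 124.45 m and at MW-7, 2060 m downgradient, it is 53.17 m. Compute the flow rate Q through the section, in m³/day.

8.79

Hydraulic gradient i = (124.45 − 53.17) / 2060 = 71.28 / 2060 = 0.03460.
Darcy's law: Q = K · A · i = 0.1460 × 1740 × 0.03460 = 8.790 m³/day.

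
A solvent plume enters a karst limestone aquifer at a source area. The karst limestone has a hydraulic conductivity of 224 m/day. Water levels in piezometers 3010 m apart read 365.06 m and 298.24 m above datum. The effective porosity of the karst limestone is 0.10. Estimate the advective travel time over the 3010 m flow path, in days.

60.5

Hydraulic gradient i = (365.06 − 298.24) / 3010 = 66.82 / 3010 = 0.02220.
Darcy flux q = K · i = 224.0 × 0.02220 = 4.973 m/day.
Seepage velocity v = q / n_e = 4.973 / 0.10 = 49.73 m/day.
Travel time t = L / v = 3010 / 49.73 = 60.53 days.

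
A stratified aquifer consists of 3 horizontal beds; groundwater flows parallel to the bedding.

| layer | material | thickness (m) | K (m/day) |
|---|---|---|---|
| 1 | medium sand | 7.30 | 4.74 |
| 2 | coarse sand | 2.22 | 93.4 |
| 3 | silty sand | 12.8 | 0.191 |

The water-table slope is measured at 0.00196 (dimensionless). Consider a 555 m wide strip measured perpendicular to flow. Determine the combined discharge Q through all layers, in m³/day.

Flow is parallel to layering, so each bed carries its own Darcy discharge and the transmissivities add.
Σ(K_i·b_i) = 4.74×7.30 + 93.4×2.22 + 0.191×12.8 = 244.4 m²/day.
Hydraulic gradient i = 0.00196.
Q = Σ(K_i·b_i) · W · i = 244.4 × 555 × 0.001960 = 265.9 m³/day.

266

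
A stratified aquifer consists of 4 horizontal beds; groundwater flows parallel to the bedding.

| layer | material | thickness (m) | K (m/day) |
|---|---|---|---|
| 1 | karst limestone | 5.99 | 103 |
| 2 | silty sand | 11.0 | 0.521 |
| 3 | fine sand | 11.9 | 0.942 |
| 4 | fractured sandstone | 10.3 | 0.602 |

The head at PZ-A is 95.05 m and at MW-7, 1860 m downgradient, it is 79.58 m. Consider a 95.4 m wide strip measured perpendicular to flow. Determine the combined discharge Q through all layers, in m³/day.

Flow is parallel to layering, so each bed carries its own Darcy discharge and the transmissivities add.
Σ(K_i·b_i) = 103×5.99 + 0.521×11.0 + 0.942×11.9 + 0.602×10.3 = 640.1 m²/day.
Hydraulic gradient i = (95.05 − 79.58) / 1860 = 15.47 / 1860 = 0.008317.
Q = Σ(K_i·b_i) · W · i = 640.1 × 95.4 × 0.008317 = 507.9 m³/day.

508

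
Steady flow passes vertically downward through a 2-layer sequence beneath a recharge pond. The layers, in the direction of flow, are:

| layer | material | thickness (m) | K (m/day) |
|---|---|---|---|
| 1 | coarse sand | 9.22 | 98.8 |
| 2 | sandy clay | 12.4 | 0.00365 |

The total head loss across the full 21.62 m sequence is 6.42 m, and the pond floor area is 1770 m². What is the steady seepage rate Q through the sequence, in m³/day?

3.34

Flow is perpendicular to layering, so the layers act in series and the equivalent K is the thickness-weighted harmonic mean.
Total thickness L = 9.22 + 12.4 = 21.62 m.
Σ(b_i/K_i) = 9.22/98.8 + 12.4/0.00365 = 3397 d.
K_eq = L / Σ(b_i/K_i) = 21.62 / 3397 = 0.006364 m/day.
Q = K_eq · A · (Δh/L) = 0.006364 × 1770 × (6.42/21.62) = 3.345 m³/day.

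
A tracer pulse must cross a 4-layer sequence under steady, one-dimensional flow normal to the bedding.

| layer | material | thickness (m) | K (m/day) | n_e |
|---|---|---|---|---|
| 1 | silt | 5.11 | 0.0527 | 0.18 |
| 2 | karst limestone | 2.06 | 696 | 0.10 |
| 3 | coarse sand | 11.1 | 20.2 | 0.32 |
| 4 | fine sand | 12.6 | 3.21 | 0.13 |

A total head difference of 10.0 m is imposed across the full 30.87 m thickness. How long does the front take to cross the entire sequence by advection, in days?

With flow normal to the layers, continuity requires the same specific discharge q through every layer.
Σ(b_i/K_i) = 5.11/0.0527 + 2.06/696 + 11.1/20.2 + 12.6/3.21 = 101.4 d.
q = Δh / Σ(b_i/K_i) = 10.0 / 101.4 = 0.09858 m/day.
In each layer the seepage velocity is v_i = q/n_i, so the layer transit time is t_i = b_i·n_i / q:
  layer 1 (silt): t_1 = 5.11 × 0.18 / 0.09858 = 9.331 d
  layer 2 (karst limestone): t_2 = 2.06 × 0.10 / 0.09858 = 2.090 d
  layer 3 (coarse sand): t_3 = 11.1 × 0.32 / 0.09858 = 36.03 d
  layer 4 (fine sand): t_4 = 12.6 × 0.13 / 0.09858 = 16.62 d
Total t = Σ t_i = 64.07 days.

64.1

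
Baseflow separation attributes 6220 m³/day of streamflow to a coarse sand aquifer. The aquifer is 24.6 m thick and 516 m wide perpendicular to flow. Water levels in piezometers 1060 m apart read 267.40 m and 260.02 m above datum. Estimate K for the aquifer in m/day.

70.4

Cross-sectional area A = 516 × 24.6 = 12694 m².
Hydraulic gradient i = (267.40 − 260.02) / 1060 = 7.38 / 1060 = 0.006962.
From Q = K·A·i, K = Q / (A·i) = 6220 / (12694 × 0.006962) = 70.38 m/day.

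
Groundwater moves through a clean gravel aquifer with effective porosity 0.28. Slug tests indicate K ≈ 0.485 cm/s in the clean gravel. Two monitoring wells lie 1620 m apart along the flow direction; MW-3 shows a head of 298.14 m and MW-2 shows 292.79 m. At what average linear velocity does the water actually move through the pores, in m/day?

Convert K: 0.485 cm/s × 864 = 419.0 m/day.
Hydraulic gradient i = (298.14 − 292.79) / 1620 = 5.35 / 1620 = 0.003302.
Darcy flux q = K · i = 419.0 × 0.003302 = 1.384 m/day.
Seepage velocity v = q / n_e = 1.384 / 0.28 = 4.942 m/day.

4.94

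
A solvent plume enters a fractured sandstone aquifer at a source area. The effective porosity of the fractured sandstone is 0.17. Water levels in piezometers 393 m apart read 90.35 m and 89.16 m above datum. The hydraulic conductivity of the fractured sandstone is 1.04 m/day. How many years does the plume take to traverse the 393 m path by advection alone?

58.1

Hydraulic gradient i = (90.35 − 89.16) / 393 = 1.19 / 393 = 0.003028.
Darcy flux q = K · i = 1.040 × 0.003028 = 0.003149 m/day.
Seepage velocity v = q / n_e = 0.003149 / 0.17 = 0.01852 m/day.
Travel time t = L / v = 393 / 0.01852 = 21216 days = 58.08 years.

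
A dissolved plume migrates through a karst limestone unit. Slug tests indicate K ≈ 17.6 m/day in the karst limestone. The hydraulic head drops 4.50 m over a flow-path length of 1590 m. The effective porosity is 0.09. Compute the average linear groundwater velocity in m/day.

Hydraulic gradient i = Δh / L = 4.50 / 1590 = 0.002830.
Darcy flux q = K · i = 17.60 × 0.002830 = 0.04981 m/day.
Seepage velocity v = q / n_e = 0.04981 / 0.09 = 0.5535 m/day.

0.553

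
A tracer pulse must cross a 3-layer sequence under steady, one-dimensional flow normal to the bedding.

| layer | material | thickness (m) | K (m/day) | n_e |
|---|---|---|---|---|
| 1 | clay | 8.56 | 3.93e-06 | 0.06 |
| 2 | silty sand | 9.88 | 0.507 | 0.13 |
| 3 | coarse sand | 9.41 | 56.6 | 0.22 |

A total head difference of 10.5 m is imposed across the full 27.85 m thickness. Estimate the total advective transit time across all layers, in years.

2200

With flow normal to the layers, continuity requires the same specific discharge q through every layer.
Σ(b_i/K_i) = 8.56/3.93e-06 + 9.88/0.507 + 9.41/56.6 = 2.178e+06 d.
q = Δh / Σ(b_i/K_i) = 10.5 / 2.178e+06 = 4.821e-06 m/day.
In each layer the seepage velocity is v_i = q/n_i, so the layer transit time is t_i = b_i·n_i / q:
  layer 1 (clay): t_1 = 8.56 × 0.06 / 4.821e-06 = 1.065e+05 d
  layer 2 (silty sand): t_2 = 9.88 × 0.13 / 4.821e-06 = 2.664e+05 d
  layer 3 (coarse sand): t_3 = 9.41 × 0.22 / 4.821e-06 = 4.294e+05 d
Total t = Σ t_i = 8.024e+05 days = 2197 years.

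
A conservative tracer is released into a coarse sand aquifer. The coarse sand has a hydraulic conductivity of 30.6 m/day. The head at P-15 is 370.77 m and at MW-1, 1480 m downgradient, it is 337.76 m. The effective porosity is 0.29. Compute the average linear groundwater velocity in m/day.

2.35

Hydraulic gradient i = (370.77 − 337.76) / 1480 = 33.01 / 1480 = 0.02230.
Darcy flux q = K · i = 30.60 × 0.02230 = 0.6825 m/day.
Seepage velocity v = q / n_e = 0.6825 / 0.29 = 2.353 m/day.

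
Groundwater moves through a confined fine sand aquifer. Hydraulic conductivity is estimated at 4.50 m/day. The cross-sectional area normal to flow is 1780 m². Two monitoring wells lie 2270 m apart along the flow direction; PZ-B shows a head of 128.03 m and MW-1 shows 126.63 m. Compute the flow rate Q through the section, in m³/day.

Hydraulic gradient i = (128.03 − 126.63) / 2270 = 1.4 / 2270 = 0.0006167.
Darcy's law: Q = K · A · i = 4.500 × 1780 × 0.0006167 = 4.940 m³/day.

4.94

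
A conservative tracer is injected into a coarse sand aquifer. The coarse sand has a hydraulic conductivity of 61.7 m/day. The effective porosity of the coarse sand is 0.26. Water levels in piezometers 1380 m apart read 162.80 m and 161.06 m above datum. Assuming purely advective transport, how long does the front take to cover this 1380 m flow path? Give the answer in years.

Hydraulic gradient i = (162.80 − 161.06) / 1380 = 1.74 / 1380 = 0.001261.
Darcy flux q = K · i = 61.70 × 0.001261 = 0.07780 m/day.
Seepage velocity v = q / n_e = 0.07780 / 0.26 = 0.2992 m/day.
Travel time t = L / v = 1380 / 0.2992 = 4612 days = 12.63 years.

12.6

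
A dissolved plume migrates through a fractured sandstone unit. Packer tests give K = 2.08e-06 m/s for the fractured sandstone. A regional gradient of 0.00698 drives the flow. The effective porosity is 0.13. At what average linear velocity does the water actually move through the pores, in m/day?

Convert K: 2.08e-06 m/s × 86400 = 0.1797 m/day.
Hydraulic gradient i = 0.00698.
Darcy flux q = K · i = 0.1797 × 0.006980 = 0.001254 m/day.
Seepage velocity v = q / n_e = 0.001254 / 0.13 = 0.009649 m/day.

0.00965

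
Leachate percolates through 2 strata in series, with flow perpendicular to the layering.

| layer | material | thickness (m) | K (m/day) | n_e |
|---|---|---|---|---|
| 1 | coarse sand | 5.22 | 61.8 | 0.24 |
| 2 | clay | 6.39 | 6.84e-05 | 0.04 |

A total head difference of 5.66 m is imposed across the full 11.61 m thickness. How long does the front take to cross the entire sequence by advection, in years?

68.2

With flow normal to the layers, continuity requires the same specific discharge q through every layer.
Σ(b_i/K_i) = 5.22/61.8 + 6.39/6.84e-05 = 93421 d.
q = Δh / Σ(b_i/K_i) = 5.66 / 93421 = 6.059e-05 m/day.
In each layer the seepage velocity is v_i = q/n_i, so the layer transit time is t_i = b_i·n_i / q:
  layer 1 (coarse sand): t_1 = 5.22 × 0.24 / 6.059e-05 = 20678 d
  layer 2 (clay): t_2 = 6.39 × 0.04 / 6.059e-05 = 4219 d
Total t = Σ t_i = 24897 days = 68.16 years.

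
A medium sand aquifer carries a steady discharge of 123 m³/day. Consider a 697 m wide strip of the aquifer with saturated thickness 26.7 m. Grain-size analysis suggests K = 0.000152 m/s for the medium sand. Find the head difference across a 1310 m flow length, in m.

0.659

Convert K: 0.000152 m/s × 86400 = 13.13 m/day.
Cross-sectional area A = 697 × 26.7 = 18610 m².
From Q = K·A·i, i = Q / (K·A) = 123 / (13.13 × 18610) = 0.0005033.
Head loss Δh = i · L = 0.0005033 × 1310 = 0.6593 m.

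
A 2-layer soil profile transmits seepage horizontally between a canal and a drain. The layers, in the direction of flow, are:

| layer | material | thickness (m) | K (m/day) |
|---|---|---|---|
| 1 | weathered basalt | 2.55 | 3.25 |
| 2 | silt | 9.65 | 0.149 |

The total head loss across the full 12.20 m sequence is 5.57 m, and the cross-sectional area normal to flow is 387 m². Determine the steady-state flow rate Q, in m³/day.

32.9

Flow is perpendicular to layering, so the layers act in series and the equivalent K is the thickness-weighted harmonic mean.
Total thickness L = 2.55 + 9.65 = 12.20 m.
Σ(b_i/K_i) = 2.55/3.25 + 9.65/0.149 = 65.55 d.
K_eq = L / Σ(b_i/K_i) = 12.20 / 65.55 = 0.1861 m/day.
Q = K_eq · A · (Δh/L) = 0.1861 × 387 × (5.57/12.20) = 32.88 m³/day.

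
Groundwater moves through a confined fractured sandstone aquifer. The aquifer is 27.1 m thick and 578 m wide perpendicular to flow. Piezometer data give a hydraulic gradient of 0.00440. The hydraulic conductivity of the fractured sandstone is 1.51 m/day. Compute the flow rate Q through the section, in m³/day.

Cross-sectional area A = 578 × 27.1 = 15664 m².
Hydraulic gradient i = 0.00440.
Darcy's law: Q = K · A · i = 1.510 × 15664 × 0.004400 = 104.1 m³/day.

104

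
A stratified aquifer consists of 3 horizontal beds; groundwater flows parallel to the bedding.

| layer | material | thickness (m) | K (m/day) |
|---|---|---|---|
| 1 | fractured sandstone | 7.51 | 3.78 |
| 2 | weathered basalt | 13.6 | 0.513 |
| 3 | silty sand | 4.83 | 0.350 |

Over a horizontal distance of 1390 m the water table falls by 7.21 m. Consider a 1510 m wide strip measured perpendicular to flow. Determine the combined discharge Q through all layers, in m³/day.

Flow is parallel to layering, so each bed carries its own Darcy discharge and the transmissivities add.
Σ(K_i·b_i) = 3.78×7.51 + 0.513×13.6 + 0.350×4.83 = 37.06 m²/day.
Hydraulic gradient i = Δh / L = 7.21 / 1390 = 0.005187.
Q = Σ(K_i·b_i) · W · i = 37.06 × 1510 × 0.005187 = 290.2 m³/day.

290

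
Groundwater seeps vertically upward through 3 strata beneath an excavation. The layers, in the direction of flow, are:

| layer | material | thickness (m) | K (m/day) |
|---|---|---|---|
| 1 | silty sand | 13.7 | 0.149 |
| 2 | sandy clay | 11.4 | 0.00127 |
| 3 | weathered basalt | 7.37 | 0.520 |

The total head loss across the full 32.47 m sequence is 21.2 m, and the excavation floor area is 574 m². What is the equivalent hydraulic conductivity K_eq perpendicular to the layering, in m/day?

0.00358

Flow is perpendicular to layering, so the layers act in series and the equivalent K is the thickness-weighted harmonic mean.
Total thickness L = 13.7 + 11.4 + 7.37 = 32.47 m.
Σ(b_i/K_i) = 13.7/0.149 + 11.4/0.00127 + 7.37/0.520 = 9082 d.
K_eq = L / Σ(b_i/K_i) = 32.47 / 9082 = 0.003575 m/day.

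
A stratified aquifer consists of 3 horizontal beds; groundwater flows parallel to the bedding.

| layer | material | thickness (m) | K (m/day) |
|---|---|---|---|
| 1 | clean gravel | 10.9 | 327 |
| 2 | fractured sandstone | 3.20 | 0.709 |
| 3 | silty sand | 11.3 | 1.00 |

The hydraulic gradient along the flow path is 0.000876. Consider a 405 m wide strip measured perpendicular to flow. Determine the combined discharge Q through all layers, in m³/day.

Flow is parallel to layering, so each bed carries its own Darcy discharge and the transmissivities add.
Σ(K_i·b_i) = 327×10.9 + 0.709×3.20 + 1.00×11.3 = 3578 m²/day.
Hydraulic gradient i = 0.000876.
Q = Σ(K_i·b_i) · W · i = 3578 × 405 × 0.0008760 = 1269 m³/day.

1270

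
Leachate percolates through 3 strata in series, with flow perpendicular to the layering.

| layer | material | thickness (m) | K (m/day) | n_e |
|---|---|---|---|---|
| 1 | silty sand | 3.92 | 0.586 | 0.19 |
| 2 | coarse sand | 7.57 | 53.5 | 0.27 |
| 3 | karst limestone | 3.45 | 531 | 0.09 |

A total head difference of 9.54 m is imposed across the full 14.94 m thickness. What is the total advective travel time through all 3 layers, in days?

2.22

With flow normal to the layers, continuity requires the same specific discharge q through every layer.
Σ(b_i/K_i) = 3.92/0.586 + 7.57/53.5 + 3.45/531 = 6.837 d.
q = Δh / Σ(b_i/K_i) = 9.54 / 6.837 = 1.395 m/day.
In each layer the seepage velocity is v_i = q/n_i, so the layer transit time is t_i = b_i·n_i / q:
  layer 1 (silty sand): t_1 = 3.92 × 0.19 / 1.395 = 0.5338 d
  layer 2 (coarse sand): t_2 = 7.57 × 0.27 / 1.395 = 1.465 d
  layer 3 (karst limestone): t_3 = 3.45 × 0.09 / 1.395 = 0.2225 d
Total t = Σ t_i = 2.221 days.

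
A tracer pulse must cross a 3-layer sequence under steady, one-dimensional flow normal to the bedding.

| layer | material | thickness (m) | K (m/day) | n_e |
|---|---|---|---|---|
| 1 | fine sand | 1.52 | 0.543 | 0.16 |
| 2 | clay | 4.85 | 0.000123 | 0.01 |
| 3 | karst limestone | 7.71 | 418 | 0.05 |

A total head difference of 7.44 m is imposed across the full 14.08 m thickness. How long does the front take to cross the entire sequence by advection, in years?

With flow normal to the layers, continuity requires the same specific discharge q through every layer.
Σ(b_i/K_i) = 1.52/0.543 + 4.85/0.000123 + 7.71/418 = 39434 d.
q = Δh / Σ(b_i/K_i) = 7.44 / 39434 = 0.0001887 m/day.
In each layer the seepage velocity is v_i = q/n_i, so the layer transit time is t_i = b_i·n_i / q:
  layer 1 (fine sand): t_1 = 1.52 × 0.16 / 0.0001887 = 1289 d
  layer 2 (clay): t_2 = 4.85 × 0.01 / 0.0001887 = 257.1 d
  layer 3 (karst limestone): t_3 = 7.71 × 0.05 / 0.0001887 = 2043 d
Total t = Σ t_i = 3589 days = 9.827 years.

9.83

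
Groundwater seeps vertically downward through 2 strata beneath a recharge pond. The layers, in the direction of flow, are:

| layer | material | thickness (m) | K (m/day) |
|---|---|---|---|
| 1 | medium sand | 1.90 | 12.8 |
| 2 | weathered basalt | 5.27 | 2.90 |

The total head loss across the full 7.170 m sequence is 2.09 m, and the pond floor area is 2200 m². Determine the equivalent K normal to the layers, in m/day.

Flow is perpendicular to layering, so the layers act in series and the equivalent K is the thickness-weighted harmonic mean.
Total thickness L = 1.90 + 5.27 = 7.170 m.
Σ(b_i/K_i) = 1.90/12.8 + 5.27/2.90 = 1.966 d.
K_eq = L / Σ(b_i/K_i) = 7.170 / 1.966 = 3.648 m/day.

3.65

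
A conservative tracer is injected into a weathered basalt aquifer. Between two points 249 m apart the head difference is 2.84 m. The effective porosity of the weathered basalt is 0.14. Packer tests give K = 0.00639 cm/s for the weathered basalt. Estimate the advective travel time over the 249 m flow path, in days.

554

Convert K: 0.00639 cm/s × 864 = 5.521 m/day.
Hydraulic gradient i = Δh / L = 2.84 / 249 = 0.01141.
Darcy flux q = K · i = 5.521 × 0.01141 = 0.06297 m/day.
Seepage velocity v = q / n_e = 0.06297 / 0.14 = 0.4498 m/day.
Travel time t = L / v = 249 / 0.4498 = 553.6 days.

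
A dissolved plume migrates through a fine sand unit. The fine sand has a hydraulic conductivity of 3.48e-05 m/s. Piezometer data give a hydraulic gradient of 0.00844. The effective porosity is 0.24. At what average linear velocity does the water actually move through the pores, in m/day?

Convert K: 3.48e-05 m/s × 86400 = 3.007 m/day.
Hydraulic gradient i = 0.00844.
Darcy flux q = K · i = 3.007 × 0.008440 = 0.02538 m/day.
Seepage velocity v = q / n_e = 0.02538 / 0.24 = 0.1057 m/day.

0.106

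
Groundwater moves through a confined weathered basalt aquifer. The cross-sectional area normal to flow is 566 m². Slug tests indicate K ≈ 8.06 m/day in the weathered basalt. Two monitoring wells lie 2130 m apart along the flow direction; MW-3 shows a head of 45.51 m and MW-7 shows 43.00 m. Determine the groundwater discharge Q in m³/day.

Hydraulic gradient i = (45.51 − 43.00) / 2130 = 2.51 / 2130 = 0.001178.
Darcy's law: Q = K · A · i = 8.060 × 566.0 × 0.001178 = 5.376 m³/day.

5.38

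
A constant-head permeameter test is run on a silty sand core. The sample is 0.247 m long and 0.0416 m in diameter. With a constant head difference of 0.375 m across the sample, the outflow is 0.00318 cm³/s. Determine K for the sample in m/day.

0.133

Cross-sectional area A = π·(d/2)² = π × (0.0416/2)² = 0.001359 m².
Convert discharge: 0.00318 cm³/s = 3.180e-09 m³/s.
Darcy's law rearranged: K = Q·L / (A·Δh) = 3.180e-09 × 0.247 / (0.001359 × 0.375) = 1.541e-06 m/s = 0.1331 m/day.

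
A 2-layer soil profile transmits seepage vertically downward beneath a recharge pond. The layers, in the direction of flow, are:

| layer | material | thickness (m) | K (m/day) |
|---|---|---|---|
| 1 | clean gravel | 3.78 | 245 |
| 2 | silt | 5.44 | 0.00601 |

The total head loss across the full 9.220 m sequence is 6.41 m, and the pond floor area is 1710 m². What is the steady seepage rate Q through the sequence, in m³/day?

12.1

Flow is perpendicular to layering, so the layers act in series and the equivalent K is the thickness-weighted harmonic mean.
Total thickness L = 3.78 + 5.44 = 9.220 m.
Σ(b_i/K_i) = 3.78/245 + 5.44/0.00601 = 905.2 d.
K_eq = L / Σ(b_i/K_i) = 9.220 / 905.2 = 0.01019 m/day.
Q = K_eq · A · (Δh/L) = 0.01019 × 1710 × (6.41/9.220) = 12.11 m³/day.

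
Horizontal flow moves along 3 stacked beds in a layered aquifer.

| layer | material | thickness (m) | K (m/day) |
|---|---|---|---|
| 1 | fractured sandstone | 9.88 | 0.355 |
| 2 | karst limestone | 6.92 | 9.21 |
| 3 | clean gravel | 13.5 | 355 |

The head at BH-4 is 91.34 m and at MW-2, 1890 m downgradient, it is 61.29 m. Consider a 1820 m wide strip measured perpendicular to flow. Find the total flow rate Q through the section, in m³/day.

141000

Flow is parallel to layering, so each bed carries its own Darcy discharge and the transmissivities add.
Σ(K_i·b_i) = 0.355×9.88 + 9.21×6.92 + 355×13.5 = 4860 m²/day.
Hydraulic gradient i = (91.34 − 61.29) / 1890 = 30.05 / 1890 = 0.01590.
Q = Σ(K_i·b_i) · W · i = 4860 × 1820 × 0.01590 = 1.406e+05 m³/day.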